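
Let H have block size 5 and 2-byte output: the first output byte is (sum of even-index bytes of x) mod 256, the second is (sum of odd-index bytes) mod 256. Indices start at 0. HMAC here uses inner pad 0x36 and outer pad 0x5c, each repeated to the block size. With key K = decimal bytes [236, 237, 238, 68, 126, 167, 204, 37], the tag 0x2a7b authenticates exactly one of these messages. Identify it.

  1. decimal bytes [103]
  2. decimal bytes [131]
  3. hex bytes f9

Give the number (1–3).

Key decimal bytes [236, 237, 238, 68, 126, 167, 204, 37] = ec ed ee 44 7e a7 cc 25 is 8 bytes > B = 5, so hash it first: H(key) = 24 fd, then zero-pad to 5 bytes: K' = 24 fd 00 00 00.
K' ⊕ ipad = 12 cb 36 36 36; K' ⊕ opad = 78 a1 5c 5c 5c.
m1: inner = H(12 cb 36 36 36 67) = 7e 68; tag = H(78 a1 5c 5c 5c 7e 68) = 987b
m2: inner = H(12 cb 36 36 36 83) = 7e 84; tag = H(78 a1 5c 5c 5c 7e 84) = b47b
m3: inner = H(12 cb 36 36 36 f9) = 7e fa; tag = H(78 a1 5c 5c 5c 7e fa) = 2a7b ← matches

3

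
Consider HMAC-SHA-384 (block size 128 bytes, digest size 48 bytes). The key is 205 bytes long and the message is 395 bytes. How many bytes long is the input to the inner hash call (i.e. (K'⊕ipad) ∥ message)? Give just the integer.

Key is 205 > 128 bytes, so it is hashed to 48 bytes then zero-padded to 128: |K'| = 128.
Inner input = (K'⊕ipad) ∥ m → 128 + 395 = 523 bytes.

523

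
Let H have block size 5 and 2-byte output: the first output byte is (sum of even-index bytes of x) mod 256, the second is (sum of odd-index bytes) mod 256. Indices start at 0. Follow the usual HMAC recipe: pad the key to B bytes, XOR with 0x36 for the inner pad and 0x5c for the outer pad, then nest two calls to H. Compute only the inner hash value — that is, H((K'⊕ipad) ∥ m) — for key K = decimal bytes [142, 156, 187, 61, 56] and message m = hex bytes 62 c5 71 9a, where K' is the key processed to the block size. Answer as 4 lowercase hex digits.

Key decimal bytes [142, 156, 187, 61, 56] = 8e 9c bb 3d 38 is exactly B = 5 bytes: K' = 8e 9c bb 3d 38.
K' ⊕ ipad = b8 aa 8d 0b 0e.
Inner input = b8 aa 8d 0b 0e ∥ 62 c5 71 9a.
Inner hash: even-index sum = 690 mod 256 = 178; odd-index sum = 392 mod 256 = 136 → b2 88.

b288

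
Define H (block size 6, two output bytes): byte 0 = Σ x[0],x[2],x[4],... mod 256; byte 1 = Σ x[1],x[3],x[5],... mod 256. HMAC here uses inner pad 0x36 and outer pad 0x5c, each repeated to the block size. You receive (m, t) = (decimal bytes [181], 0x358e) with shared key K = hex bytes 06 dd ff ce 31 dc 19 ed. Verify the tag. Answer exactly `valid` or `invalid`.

Key hex bytes 06 dd ff ce 31 dc 19 ed is 8 bytes > B = 6, so hash it first: H(key) = 4f 74, then zero-pad to 6 bytes: K' = 4f 74 00 00 00 00.
K' ⊕ ipad = 79 42 36 36 36 36; K' ⊕ opad = 13 28 5c 5c 5c 5c.
Inner hash: even-index sum = 410 mod 256 = 154; odd-index sum = 174 mod 256 = 174 → 9a ae.
Outer hash (recomputed tag): even-index sum = 357 mod 256 = 101; odd-index sum = 398 mod 256 = 142 → 65 8e.
Recomputed tag = 658e; claimed = 358e → mismatch.

invalid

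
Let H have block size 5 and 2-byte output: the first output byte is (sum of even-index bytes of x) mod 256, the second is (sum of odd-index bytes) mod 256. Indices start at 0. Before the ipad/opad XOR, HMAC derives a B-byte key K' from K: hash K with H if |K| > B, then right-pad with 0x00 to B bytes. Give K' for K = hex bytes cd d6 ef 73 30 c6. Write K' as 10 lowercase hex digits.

ec0f000000

|K| = 6 > B = 5, so first hash the key.
H(K): even-index sum = 492 mod 256 = 236; odd-index sum = 527 mod 256 = 15 → ec 0f.
Zero-pad H(K) = ec 0f to 5 bytes: K' = ec 0f 00 00 00.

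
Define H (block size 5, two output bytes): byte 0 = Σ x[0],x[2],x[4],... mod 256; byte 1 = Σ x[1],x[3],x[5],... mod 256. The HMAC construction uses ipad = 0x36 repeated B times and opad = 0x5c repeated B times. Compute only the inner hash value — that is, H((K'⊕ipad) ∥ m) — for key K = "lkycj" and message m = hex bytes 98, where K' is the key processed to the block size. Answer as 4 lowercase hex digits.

Key "lkycj" = 6c 6b 79 63 6a is exactly B = 5 bytes: K' = 6c 6b 79 63 6a.
K' ⊕ ipad = 5a 5d 4f 55 5c.
Inner input = 5a 5d 4f 55 5c ∥ 98.
Inner hash: even-index sum = 261 mod 256 = 5; odd-index sum = 330 mod 256 = 74 → 05 4a.

054a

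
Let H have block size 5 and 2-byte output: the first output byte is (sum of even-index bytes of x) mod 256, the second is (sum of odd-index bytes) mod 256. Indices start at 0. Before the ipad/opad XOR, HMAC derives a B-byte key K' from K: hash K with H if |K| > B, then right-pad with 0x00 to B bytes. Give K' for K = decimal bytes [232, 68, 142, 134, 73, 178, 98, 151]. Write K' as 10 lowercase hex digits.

|K| = 8 > B = 5, so first hash the key.
H(K): even-index sum = 545 mod 256 = 33; odd-index sum = 531 mod 256 = 19 → 21 13.
Zero-pad H(K) = 21 13 to 5 bytes: K' = 21 13 00 00 00.

2113000000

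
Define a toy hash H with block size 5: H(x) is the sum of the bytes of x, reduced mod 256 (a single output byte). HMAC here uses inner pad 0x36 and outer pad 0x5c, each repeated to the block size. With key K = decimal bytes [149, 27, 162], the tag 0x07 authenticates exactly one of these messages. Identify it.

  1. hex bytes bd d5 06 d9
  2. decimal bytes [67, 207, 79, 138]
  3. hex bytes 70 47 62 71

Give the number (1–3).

Key decimal bytes [149, 27, 162] = 95 1b a2 is 3 bytes ≤ B = 5; zero-pad to 5 bytes: K' = 95 1b a2 00 00.
K' ⊕ ipad = a3 2d 94 36 36; K' ⊕ opad = c9 47 fe 5c 5c.
m1: inner = H(a3 2d 94 36 36 bd d5 06 d9) = 41; tag = H(c9 47 fe 5c 5c 41) = 07 ← matches
m2: inner = H(a3 2d 94 36 36 43 cf 4f 8a) = bb; tag = H(c9 47 fe 5c 5c bb) = 81
m3: inner = H(a3 2d 94 36 36 70 47 62 71) = 5a; tag = H(c9 47 fe 5c 5c 5a) = 20

1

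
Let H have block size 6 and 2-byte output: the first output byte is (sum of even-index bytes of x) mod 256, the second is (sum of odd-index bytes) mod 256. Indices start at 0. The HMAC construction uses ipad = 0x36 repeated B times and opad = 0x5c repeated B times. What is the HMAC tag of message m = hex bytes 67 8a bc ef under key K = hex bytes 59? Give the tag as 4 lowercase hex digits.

bb2f

Key hex bytes 59 is 1 byte ≤ B = 6; zero-pad to 6 bytes: K' = 59 00 00 00 00 00.
K' ⊕ ipad = 6f 36 36 36 36 36.  K' ⊕ opad = 05 5c 5c 5c 5c 5c.
Inner input = (K'⊕ipad) ∥ m = 6f 36 36 36 36 36 ∥ 67 8a bc ef.
Inner hash: even-index sum = 510 mod 256 = 254; odd-index sum = 539 mod 256 = 27 → fe 1b.
Outer input = (K'⊕opad) ∥ inner = 05 5c 5c 5c 5c 5c ∥ fe 1b.
Outer hash (tag): even-index sum = 443 mod 256 = 187; odd-index sum = 303 mod 256 = 47 → bb 2f.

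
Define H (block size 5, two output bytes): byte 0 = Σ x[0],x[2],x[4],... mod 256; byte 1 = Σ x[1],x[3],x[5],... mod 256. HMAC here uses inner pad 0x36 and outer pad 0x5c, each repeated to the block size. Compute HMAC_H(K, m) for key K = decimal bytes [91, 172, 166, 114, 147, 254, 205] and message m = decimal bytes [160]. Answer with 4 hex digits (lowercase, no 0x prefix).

f55f

Key decimal bytes [91, 172, 166, 114, 147, 254, 205] = 5b ac a6 72 93 fe cd is 7 bytes > B = 5, so hash it first: H(key) = 61 1c, then zero-pad to 5 bytes: K' = 61 1c 00 00 00.
K' ⊕ ipad = 57 2a 36 36 36.  K' ⊕ opad = 3d 40 5c 5c 5c.
Inner input = (K'⊕ipad) ∥ m = 57 2a 36 36 36 ∥ a0.
Inner hash: even-index sum = 195 mod 256 = 195; odd-index sum = 256 mod 256 = 0 → c3 00.
Outer input = (K'⊕opad) ∥ inner = 3d 40 5c 5c 5c ∥ c3 00.
Outer hash (tag): even-index sum = 245 mod 256 = 245; odd-index sum = 351 mod 256 = 95 → f5 5f.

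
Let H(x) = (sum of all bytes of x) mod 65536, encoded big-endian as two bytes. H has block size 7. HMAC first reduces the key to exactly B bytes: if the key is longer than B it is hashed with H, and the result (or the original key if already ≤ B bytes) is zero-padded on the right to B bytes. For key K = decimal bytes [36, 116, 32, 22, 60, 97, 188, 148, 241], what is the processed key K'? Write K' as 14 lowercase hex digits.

03ac0000000000

|K| = 9 > B = 7, so first hash the key.
H(K): sum = 36+116+32+22+60+97+188+148+241 = 940 → 03 ac.
Zero-pad H(K) = 03 ac to 7 bytes: K' = 03 ac 00 00 00 00 00.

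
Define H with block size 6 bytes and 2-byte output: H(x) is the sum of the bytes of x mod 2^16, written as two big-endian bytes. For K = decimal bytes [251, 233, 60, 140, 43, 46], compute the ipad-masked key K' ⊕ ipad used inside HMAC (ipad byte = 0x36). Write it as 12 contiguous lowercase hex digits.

cddf0aba1d18

Key decimal bytes [251, 233, 60, 140, 43, 46] = fb e9 3c 8c 2b 2e is exactly B = 6 bytes: K' = fb e9 3c 8c 2b 2e.
XOR each byte with 0x36: fb⊕36=cd, e9⊕36=df, 3c⊕36=0a, 8c⊕36=ba, 2b⊕36=1d, 2e⊕36=18.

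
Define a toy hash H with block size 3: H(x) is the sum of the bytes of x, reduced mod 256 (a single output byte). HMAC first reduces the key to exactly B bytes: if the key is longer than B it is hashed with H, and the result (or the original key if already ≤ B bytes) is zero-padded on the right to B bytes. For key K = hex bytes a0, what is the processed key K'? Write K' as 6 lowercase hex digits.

a00000

Key hex bytes a0 is 1 byte ≤ B = 3; zero-pad to 3 bytes: K' = a0 00 00.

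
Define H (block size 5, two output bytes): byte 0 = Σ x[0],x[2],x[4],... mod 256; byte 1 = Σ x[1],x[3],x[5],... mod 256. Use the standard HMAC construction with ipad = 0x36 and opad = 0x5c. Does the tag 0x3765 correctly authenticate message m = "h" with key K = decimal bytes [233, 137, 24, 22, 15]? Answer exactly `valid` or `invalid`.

Key decimal bytes [233, 137, 24, 22, 15] = e9 89 18 16 0f is exactly B = 5 bytes: K' = e9 89 18 16 0f.
K' ⊕ ipad = df bf 2e 20 39; K' ⊕ opad = b5 d5 44 4a 53.
Inner hash: even-index sum = 326 mod 256 = 70; odd-index sum = 327 mod 256 = 71 → 46 47.
Outer hash (recomputed tag): even-index sum = 403 mod 256 = 147; odd-index sum = 357 mod 256 = 101 → 93 65.
Recomputed tag = 9365; claimed = 3765 → mismatch.

invalid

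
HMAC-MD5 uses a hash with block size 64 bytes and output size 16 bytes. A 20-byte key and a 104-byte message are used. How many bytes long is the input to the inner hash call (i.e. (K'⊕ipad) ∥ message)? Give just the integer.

168

Key is 20 ≤ 64 bytes, zero-padded: |K'| = 64.
Inner input = (K'⊕ipad) ∥ m → 64 + 104 = 168 bytes.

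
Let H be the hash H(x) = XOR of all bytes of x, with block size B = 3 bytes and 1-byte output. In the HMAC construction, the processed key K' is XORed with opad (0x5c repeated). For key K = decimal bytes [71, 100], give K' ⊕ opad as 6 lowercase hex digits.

Key decimal bytes [71, 100] = 47 64 is 2 bytes ≤ B = 3; zero-pad to 3 bytes: K' = 47 64 00.
XOR each byte with 0x5c: 47⊕5c=1b, 64⊕5c=38, 00⊕5c=5c.

1b385c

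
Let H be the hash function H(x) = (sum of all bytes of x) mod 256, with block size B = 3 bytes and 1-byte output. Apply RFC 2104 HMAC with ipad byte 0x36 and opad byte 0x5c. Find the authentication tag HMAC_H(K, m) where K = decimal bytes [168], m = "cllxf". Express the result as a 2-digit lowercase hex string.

Key decimal bytes [168] = a8 is 1 byte ≤ B = 3; zero-pad to 3 bytes: K' = a8 00 00.
K' ⊕ ipad = 9e 36 36.  K' ⊕ opad = f4 5c 5c.
Inner input = (K'⊕ipad) ∥ m = 9e 36 36 ∥ 63 6c 6c 78 66.
Inner hash: sum = 158+54+54+99+108+108+120+102 = 803; mod 256 = 35 → 23.
Outer input = (K'⊕opad) ∥ inner = f4 5c 5c ∥ 23.
Outer hash (tag): sum = 244+92+92+35 = 463; mod 256 = 207 → cf.

cf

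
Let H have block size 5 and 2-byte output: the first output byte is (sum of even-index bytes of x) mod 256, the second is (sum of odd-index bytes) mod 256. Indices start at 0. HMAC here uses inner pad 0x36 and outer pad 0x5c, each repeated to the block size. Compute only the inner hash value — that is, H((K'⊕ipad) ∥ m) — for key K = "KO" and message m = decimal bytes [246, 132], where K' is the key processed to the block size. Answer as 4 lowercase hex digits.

6da5

Key "KO" = 4b 4f is 2 bytes ≤ B = 5; zero-pad to 5 bytes: K' = 4b 4f 00 00 00.
K' ⊕ ipad = 7d 79 36 36 36.
Inner input = 7d 79 36 36 36 ∥ f6 84.
Inner hash: even-index sum = 365 mod 256 = 109; odd-index sum = 421 mod 256 = 165 → 6d a5.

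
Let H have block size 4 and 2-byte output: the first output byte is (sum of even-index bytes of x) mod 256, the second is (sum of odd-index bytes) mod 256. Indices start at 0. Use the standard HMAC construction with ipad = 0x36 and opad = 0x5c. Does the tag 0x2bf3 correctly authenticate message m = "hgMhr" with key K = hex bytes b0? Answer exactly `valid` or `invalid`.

valid

Key hex bytes b0 is 1 byte ≤ B = 4; zero-pad to 4 bytes: K' = b0 00 00 00.
K' ⊕ ipad = 86 36 36 36; K' ⊕ opad = ec 5c 5c 5c.
Inner hash: even-index sum = 483 mod 256 = 227; odd-index sum = 315 mod 256 = 59 → e3 3b.
Outer hash (recomputed tag): even-index sum = 555 mod 256 = 43; odd-index sum = 243 mod 256 = 243 → 2b f3.
Recomputed tag = 2bf3; claimed = 2bf3 → match.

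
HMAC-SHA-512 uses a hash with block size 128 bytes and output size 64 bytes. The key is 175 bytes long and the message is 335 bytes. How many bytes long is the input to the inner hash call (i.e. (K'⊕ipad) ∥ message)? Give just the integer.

463

Key is 175 > 128 bytes, so it is hashed to 64 bytes then zero-padded to 128: |K'| = 128.
Inner input = (K'⊕ipad) ∥ m → 128 + 335 = 463 bytes.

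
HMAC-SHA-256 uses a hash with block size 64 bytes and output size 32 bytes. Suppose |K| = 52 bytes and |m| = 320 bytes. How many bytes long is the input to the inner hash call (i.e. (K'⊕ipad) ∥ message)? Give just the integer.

384

Key is 52 ≤ 64 bytes, zero-padded: |K'| = 64.
Inner input = (K'⊕ipad) ∥ m → 64 + 320 = 384 bytes.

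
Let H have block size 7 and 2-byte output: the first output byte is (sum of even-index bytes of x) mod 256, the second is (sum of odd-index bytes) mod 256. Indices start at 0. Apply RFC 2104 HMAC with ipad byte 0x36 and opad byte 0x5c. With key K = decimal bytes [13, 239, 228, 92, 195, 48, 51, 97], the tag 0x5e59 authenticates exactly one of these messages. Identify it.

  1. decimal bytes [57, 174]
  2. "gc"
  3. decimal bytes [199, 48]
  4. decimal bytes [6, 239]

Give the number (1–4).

1

Key decimal bytes [13, 239, 228, 92, 195, 48, 51, 97] = 0d ef e4 5c c3 30 33 61 is 8 bytes > B = 7, so hash it first: H(key) = e7 dc, then zero-pad to 7 bytes: K' = e7 dc 00 00 00 00 00.
K' ⊕ ipad = d1 ea 36 36 36 36 36; K' ⊕ opad = bb 80 5c 5c 5c 5c 5c.
m1: inner = H(d1 ea 36 36 36 36 36 39 ae) = 21 8f; tag = H(bb 80 5c 5c 5c 5c 5c 21 8f) = 5e59 ← matches
m2: inner = H(d1 ea 36 36 36 36 36 67 63) = d6 bd; tag = H(bb 80 5c 5c 5c 5c 5c d6 bd) = 8c0e
m3: inner = H(d1 ea 36 36 36 36 36 c7 30) = a3 1d; tag = H(bb 80 5c 5c 5c 5c 5c a3 1d) = ecdb
m4: inner = H(d1 ea 36 36 36 36 36 06 ef) = 62 5c; tag = H(bb 80 5c 5c 5c 5c 5c 62 5c) = 2b9a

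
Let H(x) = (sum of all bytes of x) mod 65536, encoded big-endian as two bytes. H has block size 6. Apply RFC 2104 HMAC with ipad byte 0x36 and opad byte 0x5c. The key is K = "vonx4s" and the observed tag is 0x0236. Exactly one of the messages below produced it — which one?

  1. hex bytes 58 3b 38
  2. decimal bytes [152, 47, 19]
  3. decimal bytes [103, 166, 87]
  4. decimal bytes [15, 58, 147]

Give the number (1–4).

Key "vonx4s" = 76 6f 6e 78 34 73 is exactly B = 6 bytes: K' = 76 6f 6e 78 34 73.
K' ⊕ ipad = 40 59 58 4e 02 45; K' ⊕ opad = 2a 33 32 24 68 2f.
m1: inner = H(40 59 58 4e 02 45 58 3b 38) = 02 51; tag = H(2a 33 32 24 68 2f 02 51) = 019d
m2: inner = H(40 59 58 4e 02 45 98 2f 13) = 02 60; tag = H(2a 33 32 24 68 2f 02 60) = 01ac
m3: inner = H(40 59 58 4e 02 45 67 a6 57) = 02 ea; tag = H(2a 33 32 24 68 2f 02 ea) = 0236 ← matches
m4: inner = H(40 59 58 4e 02 45 0f 3a 93) = 02 62; tag = H(2a 33 32 24 68 2f 02 62) = 01ae

3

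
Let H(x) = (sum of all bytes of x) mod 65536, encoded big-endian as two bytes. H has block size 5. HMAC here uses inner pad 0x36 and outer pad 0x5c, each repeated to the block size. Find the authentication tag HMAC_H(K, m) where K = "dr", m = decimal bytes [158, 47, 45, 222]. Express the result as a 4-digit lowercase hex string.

Key "dr" = 64 72 is 2 bytes ≤ B = 5; zero-pad to 5 bytes: K' = 64 72 00 00 00.
K' ⊕ ipad = 52 44 36 36 36.  K' ⊕ opad = 38 2e 5c 5c 5c.
Inner input = (K'⊕ipad) ∥ m = 52 44 36 36 36 ∥ 9e 2f 2d de.
Inner hash: sum = 82+68+54+54+54+158+47+45+222 = 784 → 03 10.
Outer input = (K'⊕opad) ∥ inner = 38 2e 5c 5c 5c ∥ 03 10.
Outer hash (tag): sum = 56+46+92+92+92+3+16 = 397 → 01 8d.

018d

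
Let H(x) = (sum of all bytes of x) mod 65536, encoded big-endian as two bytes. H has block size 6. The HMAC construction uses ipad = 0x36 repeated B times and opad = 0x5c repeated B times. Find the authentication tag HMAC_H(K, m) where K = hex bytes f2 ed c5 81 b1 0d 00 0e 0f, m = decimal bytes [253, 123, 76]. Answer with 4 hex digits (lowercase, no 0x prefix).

022b

Key hex bytes f2 ed c5 81 b1 0d 00 0e 0f is 9 bytes > B = 6, so hash it first: H(key) = 04 00, then zero-pad to 6 bytes: K' = 04 00 00 00 00 00.
K' ⊕ ipad = 32 36 36 36 36 36.  K' ⊕ opad = 58 5c 5c 5c 5c 5c.
Inner input = (K'⊕ipad) ∥ m = 32 36 36 36 36 36 ∥ fd 7b 4c.
Inner hash: sum = 50+54+54+54+54+54+253+123+76 = 772 → 03 04.
Outer input = (K'⊕opad) ∥ inner = 58 5c 5c 5c 5c 5c ∥ 03 04.
Outer hash (tag): sum = 88+92+92+92+92+92+3+4 = 555 → 02 2b.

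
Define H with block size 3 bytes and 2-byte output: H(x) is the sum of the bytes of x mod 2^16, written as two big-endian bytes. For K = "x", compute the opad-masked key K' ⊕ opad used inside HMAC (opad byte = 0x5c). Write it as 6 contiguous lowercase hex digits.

245c5c

Key "x" = 78 is 1 byte ≤ B = 3; zero-pad to 3 bytes: K' = 78 00 00.
XOR each byte with 0x5c: 78⊕5c=24, 00⊕5c=5c, 00⊕5c=5c.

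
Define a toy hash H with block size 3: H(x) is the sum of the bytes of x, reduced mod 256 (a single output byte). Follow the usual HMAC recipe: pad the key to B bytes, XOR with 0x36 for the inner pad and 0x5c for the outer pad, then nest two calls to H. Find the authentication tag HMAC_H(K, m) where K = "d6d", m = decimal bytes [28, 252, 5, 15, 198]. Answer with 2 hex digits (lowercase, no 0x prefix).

Key "d6d" = 64 36 64 is exactly B = 3 bytes: K' = 64 36 64.
K' ⊕ ipad = 52 00 52.  K' ⊕ opad = 38 6a 38.
Inner input = (K'⊕ipad) ∥ m = 52 00 52 ∥ 1c fc 05 0f c6.
Inner hash: sum = 82+0+82+28+252+5+15+198 = 662; mod 256 = 150 → 96.
Outer input = (K'⊕opad) ∥ inner = 38 6a 38 ∥ 96.
Outer hash (tag): sum = 56+106+56+150 = 368; mod 256 = 112 → 70.

70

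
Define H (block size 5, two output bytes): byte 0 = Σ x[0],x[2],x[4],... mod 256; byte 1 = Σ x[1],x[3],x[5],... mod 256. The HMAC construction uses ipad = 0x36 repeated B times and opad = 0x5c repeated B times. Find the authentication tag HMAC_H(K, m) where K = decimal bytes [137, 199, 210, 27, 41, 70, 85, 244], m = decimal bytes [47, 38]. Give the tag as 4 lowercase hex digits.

Key decimal bytes [137, 199, 210, 27, 41, 70, 85, 244] = 89 c7 d2 1b 29 46 55 f4 is 8 bytes > B = 5, so hash it first: H(key) = d9 1c, then zero-pad to 5 bytes: K' = d9 1c 00 00 00.
K' ⊕ ipad = ef 2a 36 36 36.  K' ⊕ opad = 85 40 5c 5c 5c.
Inner input = (K'⊕ipad) ∥ m = ef 2a 36 36 36 ∥ 2f 26.
Inner hash: even-index sum = 385 mod 256 = 129; odd-index sum = 143 mod 256 = 143 → 81 8f.
Outer input = (K'⊕opad) ∥ inner = 85 40 5c 5c 5c ∥ 81 8f.
Outer hash (tag): even-index sum = 460 mod 256 = 204; odd-index sum = 285 mod 256 = 29 → cc 1d.

cc1d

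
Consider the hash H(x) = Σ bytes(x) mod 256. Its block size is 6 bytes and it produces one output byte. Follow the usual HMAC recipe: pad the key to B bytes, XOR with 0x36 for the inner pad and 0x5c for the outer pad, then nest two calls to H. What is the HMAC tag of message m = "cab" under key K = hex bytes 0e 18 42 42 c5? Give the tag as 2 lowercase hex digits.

64

Key hex bytes 0e 18 42 42 c5 is 5 bytes ≤ B = 6; zero-pad to 6 bytes: K' = 0e 18 42 42 c5 00.
K' ⊕ ipad = 38 2e 74 74 f3 36.  K' ⊕ opad = 52 44 1e 1e 99 5c.
Inner input = (K'⊕ipad) ∥ m = 38 2e 74 74 f3 36 ∥ 63 61 62.
Inner hash: sum = 56+46+116+116+243+54+99+97+98 = 925; mod 256 = 157 → 9d.
Outer input = (K'⊕opad) ∥ inner = 52 44 1e 1e 99 5c ∥ 9d.
Outer hash (tag): sum = 82+68+30+30+153+92+157 = 612; mod 256 = 100 → 64.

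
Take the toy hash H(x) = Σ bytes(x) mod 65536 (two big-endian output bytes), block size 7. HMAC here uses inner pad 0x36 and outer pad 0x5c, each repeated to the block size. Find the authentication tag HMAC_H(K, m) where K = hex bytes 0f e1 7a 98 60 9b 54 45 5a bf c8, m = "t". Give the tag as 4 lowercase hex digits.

0347

Key hex bytes 0f e1 7a 98 60 9b 54 45 5a bf c8 is 11 bytes > B = 7, so hash it first: H(key) = 05 77, then zero-pad to 7 bytes: K' = 05 77 00 00 00 00 00.
K' ⊕ ipad = 33 41 36 36 36 36 36.  K' ⊕ opad = 59 2b 5c 5c 5c 5c 5c.
Inner input = (K'⊕ipad) ∥ m = 33 41 36 36 36 36 36 ∥ 74.
Inner hash: sum = 51+65+54+54+54+54+54+116 = 502 → 01 f6.
Outer input = (K'⊕opad) ∥ inner = 59 2b 5c 5c 5c 5c 5c ∥ 01 f6.
Outer hash (tag): sum = 89+43+92+92+92+92+92+1+246 = 839 → 03 47.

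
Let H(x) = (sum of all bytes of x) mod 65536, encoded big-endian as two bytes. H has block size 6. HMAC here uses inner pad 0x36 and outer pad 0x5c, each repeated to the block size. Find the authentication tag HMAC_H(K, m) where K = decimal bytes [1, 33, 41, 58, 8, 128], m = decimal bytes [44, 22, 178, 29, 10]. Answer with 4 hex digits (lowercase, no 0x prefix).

036f

Key decimal bytes [1, 33, 41, 58, 8, 128] = 01 21 29 3a 08 80 is exactly B = 6 bytes: K' = 01 21 29 3a 08 80.
K' ⊕ ipad = 37 17 1f 0c 3e b6.  K' ⊕ opad = 5d 7d 75 66 54 dc.
Inner input = (K'⊕ipad) ∥ m = 37 17 1f 0c 3e b6 ∥ 2c 16 b2 1d 0a.
Inner hash: sum = 55+23+31+12+62+182+44+22+178+29+10 = 648 → 02 88.
Outer input = (K'⊕opad) ∥ inner = 5d 7d 75 66 54 dc ∥ 02 88.
Outer hash (tag): sum = 93+125+117+102+84+220+2+136 = 879 → 03 6f.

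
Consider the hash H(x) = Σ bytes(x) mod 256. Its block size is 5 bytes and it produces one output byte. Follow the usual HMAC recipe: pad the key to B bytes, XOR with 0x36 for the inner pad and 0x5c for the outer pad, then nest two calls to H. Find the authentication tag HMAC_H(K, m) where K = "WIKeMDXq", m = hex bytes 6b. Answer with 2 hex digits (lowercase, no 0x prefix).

Key "WIKeMDXq" = 57 49 4b 65 4d 44 58 71 is 8 bytes > B = 5, so hash it first: H(key) = aa, then zero-pad to 5 bytes: K' = aa 00 00 00 00.
K' ⊕ ipad = 9c 36 36 36 36.  K' ⊕ opad = f6 5c 5c 5c 5c.
Inner input = (K'⊕ipad) ∥ m = 9c 36 36 36 36 ∥ 6b.
Inner hash: sum = 156+54+54+54+54+107 = 479; mod 256 = 223 → df.
Outer input = (K'⊕opad) ∥ inner = f6 5c 5c 5c 5c ∥ df.
Outer hash (tag): sum = 246+92+92+92+92+223 = 837; mod 256 = 69 → 45.

45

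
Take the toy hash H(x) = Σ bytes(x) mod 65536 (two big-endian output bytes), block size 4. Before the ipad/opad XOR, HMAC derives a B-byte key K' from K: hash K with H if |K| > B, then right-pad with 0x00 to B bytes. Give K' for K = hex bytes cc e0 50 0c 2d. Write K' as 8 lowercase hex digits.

02350000

|K| = 5 > B = 4, so first hash the key.
H(K): sum = 204+224+80+12+45 = 565 → 02 35.
Zero-pad H(K) = 02 35 to 4 bytes: K' = 02 35 00 00.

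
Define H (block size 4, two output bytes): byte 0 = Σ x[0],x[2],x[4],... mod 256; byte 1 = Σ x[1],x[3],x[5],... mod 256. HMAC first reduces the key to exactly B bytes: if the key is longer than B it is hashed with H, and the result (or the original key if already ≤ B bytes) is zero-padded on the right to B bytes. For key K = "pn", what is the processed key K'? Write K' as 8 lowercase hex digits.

Key "pn" = 70 6e is 2 bytes ≤ B = 4; zero-pad to 4 bytes: K' = 70 6e 00 00.

706e0000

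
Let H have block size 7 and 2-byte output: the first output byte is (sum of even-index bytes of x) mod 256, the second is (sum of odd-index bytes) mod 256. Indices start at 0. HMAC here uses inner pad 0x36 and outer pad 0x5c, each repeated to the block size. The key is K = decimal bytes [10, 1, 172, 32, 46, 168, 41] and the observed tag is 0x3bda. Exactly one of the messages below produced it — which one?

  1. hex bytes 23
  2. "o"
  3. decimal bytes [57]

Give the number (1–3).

1

Key decimal bytes [10, 1, 172, 32, 46, 168, 41] = 0a 01 ac 20 2e a8 29 is exactly B = 7 bytes: K' = 0a 01 ac 20 2e a8 29.
K' ⊕ ipad = 3c 37 9a 16 18 9e 1f; K' ⊕ opad = 56 5d f0 7c 72 f4 75.
m1: inner = H(3c 37 9a 16 18 9e 1f 23) = 0d 0e; tag = H(56 5d f0 7c 72 f4 75 0d 0e) = 3bda ← matches
m2: inner = H(3c 37 9a 16 18 9e 1f 6f) = 0d 5a; tag = H(56 5d f0 7c 72 f4 75 0d 5a) = 87da
m3: inner = H(3c 37 9a 16 18 9e 1f 39) = 0d 24; tag = H(56 5d f0 7c 72 f4 75 0d 24) = 51da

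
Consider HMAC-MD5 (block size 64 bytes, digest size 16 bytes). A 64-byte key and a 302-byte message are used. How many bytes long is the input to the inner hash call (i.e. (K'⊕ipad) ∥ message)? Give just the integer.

Key is 64 ≤ 64 bytes, zero-padded: |K'| = 64.
Inner input = (K'⊕ipad) ∥ m → 64 + 302 = 366 bytes.

366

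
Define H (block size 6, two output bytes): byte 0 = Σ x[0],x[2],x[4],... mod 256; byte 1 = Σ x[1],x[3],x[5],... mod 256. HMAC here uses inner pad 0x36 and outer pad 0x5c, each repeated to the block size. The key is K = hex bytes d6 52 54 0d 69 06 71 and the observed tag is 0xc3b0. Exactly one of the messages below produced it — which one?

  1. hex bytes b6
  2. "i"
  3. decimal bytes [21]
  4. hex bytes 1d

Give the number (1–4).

Key hex bytes d6 52 54 0d 69 06 71 is 7 bytes > B = 6, so hash it first: H(key) = 04 65, then zero-pad to 6 bytes: K' = 04 65 00 00 00 00.
K' ⊕ ipad = 32 53 36 36 36 36; K' ⊕ opad = 58 39 5c 5c 5c 5c.
m1: inner = H(32 53 36 36 36 36 b6) = 54 bf; tag = H(58 39 5c 5c 5c 5c 54 bf) = 64b0
m2: inner = H(32 53 36 36 36 36 69) = 07 bf; tag = H(58 39 5c 5c 5c 5c 07 bf) = 17b0
m3: inner = H(32 53 36 36 36 36 15) = b3 bf; tag = H(58 39 5c 5c 5c 5c b3 bf) = c3b0 ← matches
m4: inner = H(32 53 36 36 36 36 1d) = bb bf; tag = H(58 39 5c 5c 5c 5c bb bf) = cbb0

3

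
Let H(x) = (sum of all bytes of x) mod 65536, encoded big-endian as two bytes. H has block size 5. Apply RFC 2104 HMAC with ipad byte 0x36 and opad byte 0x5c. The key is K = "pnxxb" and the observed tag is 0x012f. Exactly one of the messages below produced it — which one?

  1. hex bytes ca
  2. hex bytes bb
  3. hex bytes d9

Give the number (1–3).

Key "pnxxb" = 70 6e 78 78 62 is exactly B = 5 bytes: K' = 70 6e 78 78 62.
K' ⊕ ipad = 46 58 4e 4e 54; K' ⊕ opad = 2c 32 24 24 3e.
m1: inner = H(46 58 4e 4e 54 ca) = 02 58; tag = H(2c 32 24 24 3e 02 58) = 013e
m2: inner = H(46 58 4e 4e 54 bb) = 02 49; tag = H(2c 32 24 24 3e 02 49) = 012f ← matches
m3: inner = H(46 58 4e 4e 54 d9) = 02 67; tag = H(2c 32 24 24 3e 02 67) = 014d

2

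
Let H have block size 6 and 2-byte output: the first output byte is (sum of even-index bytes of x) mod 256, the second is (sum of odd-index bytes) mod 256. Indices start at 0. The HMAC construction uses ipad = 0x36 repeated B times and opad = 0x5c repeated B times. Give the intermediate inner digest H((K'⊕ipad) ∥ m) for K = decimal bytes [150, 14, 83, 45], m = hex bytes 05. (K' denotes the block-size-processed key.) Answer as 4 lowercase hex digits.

Key decimal bytes [150, 14, 83, 45] = 96 0e 53 2d is 4 bytes ≤ B = 6; zero-pad to 6 bytes: K' = 96 0e 53 2d 00 00.
K' ⊕ ipad = a0 38 65 1b 36 36.
Inner input = a0 38 65 1b 36 36 ∥ 05.
Inner hash: even-index sum = 320 mod 256 = 64; odd-index sum = 137 mod 256 = 137 → 40 89.

4089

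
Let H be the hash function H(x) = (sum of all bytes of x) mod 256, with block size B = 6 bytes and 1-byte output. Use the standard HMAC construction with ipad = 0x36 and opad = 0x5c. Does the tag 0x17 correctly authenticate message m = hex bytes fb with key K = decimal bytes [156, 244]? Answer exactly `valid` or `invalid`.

Key decimal bytes [156, 244] = 9c f4 is 2 bytes ≤ B = 6; zero-pad to 6 bytes: K' = 9c f4 00 00 00 00.
K' ⊕ ipad = aa c2 36 36 36 36; K' ⊕ opad = c0 a8 5c 5c 5c 5c.
Inner hash: sum = 170+194+54+54+54+54+251 = 831; mod 256 = 63 → 3f.
Outer hash (recomputed tag): sum = 192+168+92+92+92+92+63 = 791; mod 256 = 23 → 17.
Recomputed tag = 17; claimed = 17 → match.

valid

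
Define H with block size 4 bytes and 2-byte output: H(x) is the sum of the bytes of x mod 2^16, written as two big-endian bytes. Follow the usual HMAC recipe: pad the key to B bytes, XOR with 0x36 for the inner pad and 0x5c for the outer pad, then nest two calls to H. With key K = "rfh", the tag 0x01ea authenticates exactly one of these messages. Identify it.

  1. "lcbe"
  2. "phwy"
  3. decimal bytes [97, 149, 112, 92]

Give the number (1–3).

2

Key "rfh" = 72 66 68 is 3 bytes ≤ B = 4; zero-pad to 4 bytes: K' = 72 66 68 00.
K' ⊕ ipad = 44 50 5e 36; K' ⊕ opad = 2e 3a 34 5c.
m1: inner = H(44 50 5e 36 6c 63 62 65) = 02 be; tag = H(2e 3a 34 5c 02 be) = 01b8
m2: inner = H(44 50 5e 36 70 68 77 79) = 02 f0; tag = H(2e 3a 34 5c 02 f0) = 01ea ← matches
m3: inner = H(44 50 5e 36 61 95 70 5c) = 02 ea; tag = H(2e 3a 34 5c 02 ea) = 01e4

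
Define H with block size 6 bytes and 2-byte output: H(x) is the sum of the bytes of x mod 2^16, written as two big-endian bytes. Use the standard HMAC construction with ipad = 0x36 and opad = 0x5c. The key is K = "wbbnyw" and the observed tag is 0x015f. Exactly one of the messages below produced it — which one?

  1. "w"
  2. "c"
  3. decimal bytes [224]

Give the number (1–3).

2

Key "wbbnyw" = 77 62 62 6e 79 77 is exactly B = 6 bytes: K' = 77 62 62 6e 79 77.
K' ⊕ ipad = 41 54 54 58 4f 41; K' ⊕ opad = 2b 3e 3e 32 25 2b.
m1: inner = H(41 54 54 58 4f 41 77) = 02 48; tag = H(2b 3e 3e 32 25 2b 02 48) = 0173
m2: inner = H(41 54 54 58 4f 41 63) = 02 34; tag = H(2b 3e 3e 32 25 2b 02 34) = 015f ← matches
m3: inner = H(41 54 54 58 4f 41 e0) = 02 b1; tag = H(2b 3e 3e 32 25 2b 02 b1) = 01dc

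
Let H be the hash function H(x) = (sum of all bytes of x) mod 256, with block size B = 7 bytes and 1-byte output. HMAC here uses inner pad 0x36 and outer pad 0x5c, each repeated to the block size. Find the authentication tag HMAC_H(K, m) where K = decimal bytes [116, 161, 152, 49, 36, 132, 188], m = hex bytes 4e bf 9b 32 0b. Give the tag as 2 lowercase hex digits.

Key decimal bytes [116, 161, 152, 49, 36, 132, 188] = 74 a1 98 31 24 84 bc is exactly B = 7 bytes: K' = 74 a1 98 31 24 84 bc.
K' ⊕ ipad = 42 97 ae 07 12 b2 8a.  K' ⊕ opad = 28 fd c4 6d 78 d8 e0.
Inner input = (K'⊕ipad) ∥ m = 42 97 ae 07 12 b2 8a ∥ 4e bf 9b 32 0b.
Inner hash: sum = 66+151+174+7+18+178+138+78+191+155+50+11 = 1217; mod 256 = 193 → c1.
Outer input = (K'⊕opad) ∥ inner = 28 fd c4 6d 78 d8 e0 ∥ c1.
Outer hash (tag): sum = 40+253+196+109+120+216+224+193 = 1351; mod 256 = 71 → 47.

47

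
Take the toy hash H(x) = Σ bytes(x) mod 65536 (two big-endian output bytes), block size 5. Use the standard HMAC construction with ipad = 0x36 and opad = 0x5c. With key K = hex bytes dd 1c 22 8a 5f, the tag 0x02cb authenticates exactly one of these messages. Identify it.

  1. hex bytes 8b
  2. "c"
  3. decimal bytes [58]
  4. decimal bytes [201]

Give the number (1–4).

2

Key hex bytes dd 1c 22 8a 5f is exactly B = 5 bytes: K' = dd 1c 22 8a 5f.
K' ⊕ ipad = eb 2a 14 bc 69; K' ⊕ opad = 81 40 7e d6 03.
m1: inner = H(eb 2a 14 bc 69 8b) = 02 d9; tag = H(81 40 7e d6 03 02 d9) = 02f3
m2: inner = H(eb 2a 14 bc 69 63) = 02 b1; tag = H(81 40 7e d6 03 02 b1) = 02cb ← matches
m3: inner = H(eb 2a 14 bc 69 3a) = 02 88; tag = H(81 40 7e d6 03 02 88) = 02a2
m4: inner = H(eb 2a 14 bc 69 c9) = 03 17; tag = H(81 40 7e d6 03 03 17) = 0232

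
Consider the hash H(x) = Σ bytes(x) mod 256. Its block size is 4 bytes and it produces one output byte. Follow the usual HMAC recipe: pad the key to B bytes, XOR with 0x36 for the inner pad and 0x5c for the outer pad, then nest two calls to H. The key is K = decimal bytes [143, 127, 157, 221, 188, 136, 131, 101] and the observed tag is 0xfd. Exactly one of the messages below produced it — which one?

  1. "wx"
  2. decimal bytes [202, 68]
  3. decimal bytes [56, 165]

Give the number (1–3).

Key decimal bytes [143, 127, 157, 221, 188, 136, 131, 101] = 8f 7f 9d dd bc 88 83 65 is 8 bytes > B = 4, so hash it first: H(key) = b4, then zero-pad to 4 bytes: K' = b4 00 00 00.
K' ⊕ ipad = 82 36 36 36; K' ⊕ opad = e8 5c 5c 5c.
m1: inner = H(82 36 36 36 77 78) = 13; tag = H(e8 5c 5c 5c 13) = 0f
m2: inner = H(82 36 36 36 ca 44) = 32; tag = H(e8 5c 5c 5c 32) = 2e
m3: inner = H(82 36 36 36 38 a5) = 01; tag = H(e8 5c 5c 5c 01) = fd ← matches

3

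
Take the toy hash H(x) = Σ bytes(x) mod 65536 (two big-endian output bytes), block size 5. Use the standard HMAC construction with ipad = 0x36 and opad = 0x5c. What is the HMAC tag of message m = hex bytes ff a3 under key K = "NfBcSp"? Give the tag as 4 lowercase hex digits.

Key "NfBcSp" = 4e 66 42 63 53 70 is 6 bytes > B = 5, so hash it first: H(key) = 02 1c, then zero-pad to 5 bytes: K' = 02 1c 00 00 00.
K' ⊕ ipad = 34 2a 36 36 36.  K' ⊕ opad = 5e 40 5c 5c 5c.
Inner input = (K'⊕ipad) ∥ m = 34 2a 36 36 36 ∥ ff a3.
Inner hash: sum = 52+42+54+54+54+255+163 = 674 → 02 a2.
Outer input = (K'⊕opad) ∥ inner = 5e 40 5c 5c 5c ∥ 02 a2.
Outer hash (tag): sum = 94+64+92+92+92+2+162 = 598 → 02 56.

0256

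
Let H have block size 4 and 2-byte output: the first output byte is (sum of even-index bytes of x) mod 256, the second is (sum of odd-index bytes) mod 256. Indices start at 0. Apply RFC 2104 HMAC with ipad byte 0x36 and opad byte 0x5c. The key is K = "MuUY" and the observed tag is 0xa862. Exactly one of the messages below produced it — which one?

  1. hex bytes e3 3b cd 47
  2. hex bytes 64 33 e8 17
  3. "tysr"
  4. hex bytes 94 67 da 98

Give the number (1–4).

1

Key "MuUY" = 4d 75 55 59 is exactly B = 4 bytes: K' = 4d 75 55 59.
K' ⊕ ipad = 7b 43 63 6f; K' ⊕ opad = 11 29 09 05.
m1: inner = H(7b 43 63 6f e3 3b cd 47) = 8e 34; tag = H(11 29 09 05 8e 34) = a862 ← matches
m2: inner = H(7b 43 63 6f 64 33 e8 17) = 2a fc; tag = H(11 29 09 05 2a fc) = 442a
m3: inner = H(7b 43 63 6f 74 79 73 72) = c5 9d; tag = H(11 29 09 05 c5 9d) = dfcb
m4: inner = H(7b 43 63 6f 94 67 da 98) = 4c b1; tag = H(11 29 09 05 4c b1) = 66df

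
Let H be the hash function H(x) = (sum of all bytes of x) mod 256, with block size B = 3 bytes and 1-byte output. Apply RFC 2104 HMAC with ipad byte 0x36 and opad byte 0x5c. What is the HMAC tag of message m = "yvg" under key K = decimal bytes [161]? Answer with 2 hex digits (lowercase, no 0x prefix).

Key decimal bytes [161] = a1 is 1 byte ≤ B = 3; zero-pad to 3 bytes: K' = a1 00 00.
K' ⊕ ipad = 97 36 36.  K' ⊕ opad = fd 5c 5c.
Inner input = (K'⊕ipad) ∥ m = 97 36 36 ∥ 79 76 67.
Inner hash: sum = 151+54+54+121+118+103 = 601; mod 256 = 89 → 59.
Outer input = (K'⊕opad) ∥ inner = fd 5c 5c ∥ 59.
Outer hash (tag): sum = 253+92+92+89 = 526; mod 256 = 14 → 0e.

0e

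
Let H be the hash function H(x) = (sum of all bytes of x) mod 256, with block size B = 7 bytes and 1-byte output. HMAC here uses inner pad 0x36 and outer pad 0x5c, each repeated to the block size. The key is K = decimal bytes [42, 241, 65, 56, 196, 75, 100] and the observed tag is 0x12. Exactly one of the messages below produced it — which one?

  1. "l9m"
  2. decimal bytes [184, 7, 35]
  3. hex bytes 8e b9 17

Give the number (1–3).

3

Key decimal bytes [42, 241, 65, 56, 196, 75, 100] = 2a f1 41 38 c4 4b 64 is exactly B = 7 bytes: K' = 2a f1 41 38 c4 4b 64.
K' ⊕ ipad = 1c c7 77 0e f2 7d 52; K' ⊕ opad = 76 ad 1d 64 98 17 38.
m1: inner = H(1c c7 77 0e f2 7d 52 6c 39 6d) = 3b; tag = H(76 ad 1d 64 98 17 38 3b) = c6
m2: inner = H(1c c7 77 0e f2 7d 52 b8 07 23) = 0b; tag = H(76 ad 1d 64 98 17 38 0b) = 96
m3: inner = H(1c c7 77 0e f2 7d 52 8e b9 17) = 87; tag = H(76 ad 1d 64 98 17 38 87) = 12 ← matches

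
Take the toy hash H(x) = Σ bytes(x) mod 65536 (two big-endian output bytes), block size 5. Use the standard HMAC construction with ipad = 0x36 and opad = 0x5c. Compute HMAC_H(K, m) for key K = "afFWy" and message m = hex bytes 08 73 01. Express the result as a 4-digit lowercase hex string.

0106

Key "afFWy" = 61 66 46 57 79 is exactly B = 5 bytes: K' = 61 66 46 57 79.
K' ⊕ ipad = 57 50 70 61 4f.  K' ⊕ opad = 3d 3a 1a 0b 25.
Inner input = (K'⊕ipad) ∥ m = 57 50 70 61 4f ∥ 08 73 01.
Inner hash: sum = 87+80+112+97+79+8+115+1 = 579 → 02 43.
Outer input = (K'⊕opad) ∥ inner = 3d 3a 1a 0b 25 ∥ 02 43.
Outer hash (tag): sum = 61+58+26+11+37+2+67 = 262 → 01 06.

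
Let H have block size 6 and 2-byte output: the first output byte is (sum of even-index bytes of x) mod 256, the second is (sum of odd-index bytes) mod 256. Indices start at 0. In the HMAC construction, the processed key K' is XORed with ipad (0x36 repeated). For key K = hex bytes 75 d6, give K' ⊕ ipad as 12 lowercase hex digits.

43e036363636

Key hex bytes 75 d6 is 2 bytes ≤ B = 6; zero-pad to 6 bytes: K' = 75 d6 00 00 00 00.
XOR each byte with 0x36: 75⊕36=43, d6⊕36=e0, 00⊕36=36, 00⊕36=36, 00⊕36=36, 00⊕36=36.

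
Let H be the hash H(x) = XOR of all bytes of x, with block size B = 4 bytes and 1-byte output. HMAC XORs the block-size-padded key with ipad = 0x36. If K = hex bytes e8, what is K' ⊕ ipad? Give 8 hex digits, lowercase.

Key hex bytes e8 is 1 byte ≤ B = 4; zero-pad to 4 bytes: K' = e8 00 00 00.
XOR each byte with 0x36: e8⊕36=de, 00⊕36=36, 00⊕36=36, 00⊕36=36.

de363636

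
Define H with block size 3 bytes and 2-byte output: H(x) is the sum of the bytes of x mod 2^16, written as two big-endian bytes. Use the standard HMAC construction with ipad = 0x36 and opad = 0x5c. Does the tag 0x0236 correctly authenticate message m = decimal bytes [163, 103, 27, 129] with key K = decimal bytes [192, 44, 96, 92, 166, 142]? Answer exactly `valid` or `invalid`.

valid

Key decimal bytes [192, 44, 96, 92, 166, 142] = c0 2c 60 5c a6 8e is 6 bytes > B = 3, so hash it first: H(key) = 02 dc, then zero-pad to 3 bytes: K' = 02 dc 00.
K' ⊕ ipad = 34 ea 36; K' ⊕ opad = 5e 80 5c.
Inner hash: sum = 52+234+54+163+103+27+129 = 762 → 02 fa.
Outer hash (recomputed tag): sum = 94+128+92+2+250 = 566 → 02 36.
Recomputed tag = 0236; claimed = 0236 → match.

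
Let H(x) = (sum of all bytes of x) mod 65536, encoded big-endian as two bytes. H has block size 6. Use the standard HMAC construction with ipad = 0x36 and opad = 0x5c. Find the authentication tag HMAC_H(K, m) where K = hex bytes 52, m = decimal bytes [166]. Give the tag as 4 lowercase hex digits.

Key hex bytes 52 is 1 byte ≤ B = 6; zero-pad to 6 bytes: K' = 52 00 00 00 00 00.
K' ⊕ ipad = 64 36 36 36 36 36.  K' ⊕ opad = 0e 5c 5c 5c 5c 5c.
Inner input = (K'⊕ipad) ∥ m = 64 36 36 36 36 36 ∥ a6.
Inner hash: sum = 100+54+54+54+54+54+166 = 536 → 02 18.
Outer input = (K'⊕opad) ∥ inner = 0e 5c 5c 5c 5c 5c ∥ 02 18.
Outer hash (tag): sum = 14+92+92+92+92+92+2+24 = 500 → 01 f4.

01f4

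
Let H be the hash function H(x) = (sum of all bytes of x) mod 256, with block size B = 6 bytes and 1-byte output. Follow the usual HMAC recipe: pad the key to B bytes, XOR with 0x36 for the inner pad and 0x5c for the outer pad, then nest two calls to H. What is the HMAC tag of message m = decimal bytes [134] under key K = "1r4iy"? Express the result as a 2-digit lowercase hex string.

Key "1r4iy" = 31 72 34 69 79 is 5 bytes ≤ B = 6; zero-pad to 6 bytes: K' = 31 72 34 69 79 00.
K' ⊕ ipad = 07 44 02 5f 4f 36.  K' ⊕ opad = 6d 2e 68 35 25 5c.
Inner input = (K'⊕ipad) ∥ m = 07 44 02 5f 4f 36 ∥ 86.
Inner hash: sum = 7+68+2+95+79+54+134 = 439; mod 256 = 183 → b7.
Outer input = (K'⊕opad) ∥ inner = 6d 2e 68 35 25 5c ∥ b7.
Outer hash (tag): sum = 109+46+104+53+37+92+183 = 624; mod 256 = 112 → 70.

70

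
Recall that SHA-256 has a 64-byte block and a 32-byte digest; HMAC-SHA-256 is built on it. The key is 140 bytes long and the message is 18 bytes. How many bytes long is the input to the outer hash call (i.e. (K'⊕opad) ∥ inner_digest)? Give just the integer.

96

Key is 140 > 64 bytes, so it is hashed to 32 bytes then zero-padded to 64: |K'| = 64.
Outer input = (K'⊕opad) ∥ H(inner) → 64 + 32 = 96 bytes.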